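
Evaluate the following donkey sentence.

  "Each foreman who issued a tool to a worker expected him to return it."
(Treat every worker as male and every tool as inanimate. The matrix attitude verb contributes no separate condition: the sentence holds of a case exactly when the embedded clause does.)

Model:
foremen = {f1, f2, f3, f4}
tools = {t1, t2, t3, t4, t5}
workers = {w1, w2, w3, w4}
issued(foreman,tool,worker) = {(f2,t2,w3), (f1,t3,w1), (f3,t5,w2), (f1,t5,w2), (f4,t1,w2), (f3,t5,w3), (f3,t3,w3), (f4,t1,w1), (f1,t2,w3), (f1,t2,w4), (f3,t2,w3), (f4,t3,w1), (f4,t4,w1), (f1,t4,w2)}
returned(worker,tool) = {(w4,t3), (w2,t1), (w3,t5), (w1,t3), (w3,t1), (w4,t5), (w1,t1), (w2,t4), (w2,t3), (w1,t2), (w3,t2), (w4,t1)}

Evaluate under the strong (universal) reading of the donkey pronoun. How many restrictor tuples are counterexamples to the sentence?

"him" takes "a worker" as antecedent and "it" takes "a tool"; both are donkey pronouns co-varying with the restrictor.
Strong reading: for every (f,t,w) with issued(f,t,w), returned(w,t).
Restrictor triples: (f1,t2,w3)→returned(w3,t2) ✓  (f1,t2,w4)→returned(w4,t2) ✗  (f1,t3,w1)→returned(w1,t3) ✓  (f1,t4,w2)→returned(w2,t4) ✓  (f1,t5,w2)→returned(w2,t5) ✗  (f2,t2,w3)→returned(w3,t2) ✓  (f3,t2,w3)→returned(w3,t2) ✓  (f3,t3,w3)→returned(w3,t3) ✗  (f3,t5,w2)→returned(w2,t5) ✗  (f3,t5,w3)→returned(w3,t5) ✓  (f4,t1,w1)→returned(w1,t1) ✓  (f4,t1,w2)→returned(w2,t1) ✓  (f4,t3,w1)→returned(w1,t3) ✓  (f4,t4,w1)→returned(w1,t4) ✗
Counterexamples (restrictor triples failing the scope): 5.

5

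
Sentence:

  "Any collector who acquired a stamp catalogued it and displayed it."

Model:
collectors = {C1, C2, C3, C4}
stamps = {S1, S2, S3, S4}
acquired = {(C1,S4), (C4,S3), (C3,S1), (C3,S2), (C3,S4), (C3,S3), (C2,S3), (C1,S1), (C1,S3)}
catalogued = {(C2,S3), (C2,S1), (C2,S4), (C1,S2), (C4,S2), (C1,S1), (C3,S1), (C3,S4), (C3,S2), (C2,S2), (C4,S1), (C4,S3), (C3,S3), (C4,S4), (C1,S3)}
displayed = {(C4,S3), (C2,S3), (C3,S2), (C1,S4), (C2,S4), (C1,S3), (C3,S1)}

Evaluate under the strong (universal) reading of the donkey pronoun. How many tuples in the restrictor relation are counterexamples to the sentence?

"it" takes "a stamp" as antecedent — a donkey pronoun bound across the clause boundary.
Strong reading: for every (c,s) with acquired(c,s), catalogued(c,s) ∧ displayed(c,s).
Restrictor pairs: (C1,S1) ✗  (C1,S3) ✓  (C1,S4) ✗  (C2,S3) ✓  (C3,S1) ✓  (C3,S2) ✓  (C3,S3) ✗  (C3,S4) ✗  (C4,S3) ✓
Counterexamples (restrictor pairs failing the scope): 4.

4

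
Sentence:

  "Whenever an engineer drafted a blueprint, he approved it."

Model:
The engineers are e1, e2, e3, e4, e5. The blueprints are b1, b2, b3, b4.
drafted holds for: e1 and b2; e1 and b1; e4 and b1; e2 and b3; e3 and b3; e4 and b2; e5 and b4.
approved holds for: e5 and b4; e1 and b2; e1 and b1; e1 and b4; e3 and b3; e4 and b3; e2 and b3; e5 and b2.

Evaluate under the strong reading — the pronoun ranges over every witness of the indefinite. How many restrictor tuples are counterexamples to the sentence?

2

"it" takes "a blueprint" as antecedent — a donkey pronoun bound across the clause boundary.
Strong reading: for every (e,b) with drafted(e,b), approved(e,b).
Restrictor pairs: (e1,b1) ✓  (e1,b2) ✓  (e2,b3) ✓  (e3,b3) ✓  (e4,b1) ✗  (e4,b2) ✗  (e5,b4) ✓
Counterexamples (restrictor pairs failing the scope): 2.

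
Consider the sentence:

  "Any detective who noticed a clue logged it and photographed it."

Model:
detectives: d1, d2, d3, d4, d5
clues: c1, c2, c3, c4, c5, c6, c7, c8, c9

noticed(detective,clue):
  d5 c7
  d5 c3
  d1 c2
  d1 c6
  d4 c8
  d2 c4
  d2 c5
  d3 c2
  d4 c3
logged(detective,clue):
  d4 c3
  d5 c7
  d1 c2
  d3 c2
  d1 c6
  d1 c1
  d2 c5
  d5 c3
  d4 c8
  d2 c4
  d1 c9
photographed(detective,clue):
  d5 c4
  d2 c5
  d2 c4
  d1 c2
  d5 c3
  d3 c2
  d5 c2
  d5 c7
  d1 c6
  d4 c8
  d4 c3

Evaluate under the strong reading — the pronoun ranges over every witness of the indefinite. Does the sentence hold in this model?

True

"it" takes "a clue" as antecedent — a donkey pronoun bound across the clause boundary.
Strong reading: for every (d,c) with noticed(d,c), logged(d,c) ∧ photographed(d,c).
Restrictor pairs: (d1,c2) ✓  (d1,c6) ✓  (d2,c4) ✓  (d2,c5) ✓  (d3,c2) ✓  (d4,c3) ✓  (d4,c8) ✓  (d5,c3) ✓  (d5,c7) ✓
Every restrictor pair satisfies the scope.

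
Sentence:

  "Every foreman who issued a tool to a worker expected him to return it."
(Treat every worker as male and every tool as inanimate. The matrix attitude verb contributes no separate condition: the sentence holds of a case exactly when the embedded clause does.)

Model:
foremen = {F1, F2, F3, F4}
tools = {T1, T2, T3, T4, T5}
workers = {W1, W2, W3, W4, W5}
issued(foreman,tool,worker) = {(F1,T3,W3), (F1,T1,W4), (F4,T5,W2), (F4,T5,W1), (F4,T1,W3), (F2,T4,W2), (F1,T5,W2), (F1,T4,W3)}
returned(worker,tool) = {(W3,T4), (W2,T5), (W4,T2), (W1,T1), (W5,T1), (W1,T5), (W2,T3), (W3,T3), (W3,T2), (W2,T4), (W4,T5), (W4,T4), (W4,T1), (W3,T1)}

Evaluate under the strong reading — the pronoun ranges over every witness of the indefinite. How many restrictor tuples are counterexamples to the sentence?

0

"him" takes "a worker" as antecedent and "it" takes "a tool"; both are donkey pronouns co-varying with the restrictor.
Strong reading: for every (f,t,w) with issued(f,t,w), returned(w,t).
Restrictor triples: (F1,T1,W4)→returned(W4,T1) ✓  (F1,T3,W3)→returned(W3,T3) ✓  (F1,T4,W3)→returned(W3,T4) ✓  (F1,T5,W2)→returned(W2,T5) ✓  (F2,T4,W2)→returned(W2,T4) ✓  (F4,T1,W3)→returned(W3,T1) ✓  (F4,T5,W1)→returned(W1,T5) ✓  (F4,T5,W2)→returned(W2,T5) ✓
Counterexamples (restrictor triples failing the scope): 0.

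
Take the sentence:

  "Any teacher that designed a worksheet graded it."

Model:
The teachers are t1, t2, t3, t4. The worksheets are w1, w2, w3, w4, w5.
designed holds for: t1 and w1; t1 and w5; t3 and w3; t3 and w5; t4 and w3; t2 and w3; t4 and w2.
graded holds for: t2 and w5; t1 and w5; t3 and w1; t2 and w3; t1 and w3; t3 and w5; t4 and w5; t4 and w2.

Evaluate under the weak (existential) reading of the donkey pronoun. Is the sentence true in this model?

"it" takes "a worksheet" as antecedent — a donkey pronoun bound across the clause boundary.
Weak reading: every teacher t with some designed-worksheet has at least one designed-worksheet w such that graded(t,w).
Per teacher: t1:✓  t2:✓  t3:✓  t4:✓
Every teacher in the restrictor has a witness.

True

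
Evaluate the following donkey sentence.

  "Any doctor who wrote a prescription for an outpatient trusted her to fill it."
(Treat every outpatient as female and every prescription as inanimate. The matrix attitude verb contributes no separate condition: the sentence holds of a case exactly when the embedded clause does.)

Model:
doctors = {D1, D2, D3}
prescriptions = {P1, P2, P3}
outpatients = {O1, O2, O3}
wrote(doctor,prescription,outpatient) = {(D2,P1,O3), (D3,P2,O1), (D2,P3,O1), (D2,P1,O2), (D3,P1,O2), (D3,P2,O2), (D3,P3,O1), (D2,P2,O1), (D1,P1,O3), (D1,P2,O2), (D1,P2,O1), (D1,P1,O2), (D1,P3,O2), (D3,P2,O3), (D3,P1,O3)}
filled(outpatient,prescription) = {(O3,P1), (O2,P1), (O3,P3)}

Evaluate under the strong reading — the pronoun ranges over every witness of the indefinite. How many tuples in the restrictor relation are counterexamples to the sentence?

9

"her" takes "an outpatient" as antecedent and "it" takes "a prescription"; both are donkey pronouns co-varying with the restrictor.
Strong reading: for every (d,p,o) with wrote(d,p,o), filled(o,p).
Restrictor triples: (D1,P1,O2)→filled(O2,P1) ✓  (D1,P1,O3)→filled(O3,P1) ✓  (D1,P2,O1)→filled(O1,P2) ✗  (D1,P2,O2)→filled(O2,P2) ✗  (D1,P3,O2)→filled(O2,P3) ✗  (D2,P1,O2)→filled(O2,P1) ✓  (D2,P1,O3)→filled(O3,P1) ✓  (D2,P2,O1)→filled(O1,P2) ✗  (D2,P3,O1)→filled(O1,P3) ✗  (D3,P1,O2)→filled(O2,P1) ✓  (D3,P1,O3)→filled(O3,P1) ✓  (D3,P2,O1)→filled(O1,P2) ✗  (D3,P2,O2)→filled(O2,P2) ✗  (D3,P2,O3)→filled(O3,P2) ✗  (D3,P3,O1)→filled(O1,P3) ✗
Counterexamples (restrictor triples failing the scope): 9.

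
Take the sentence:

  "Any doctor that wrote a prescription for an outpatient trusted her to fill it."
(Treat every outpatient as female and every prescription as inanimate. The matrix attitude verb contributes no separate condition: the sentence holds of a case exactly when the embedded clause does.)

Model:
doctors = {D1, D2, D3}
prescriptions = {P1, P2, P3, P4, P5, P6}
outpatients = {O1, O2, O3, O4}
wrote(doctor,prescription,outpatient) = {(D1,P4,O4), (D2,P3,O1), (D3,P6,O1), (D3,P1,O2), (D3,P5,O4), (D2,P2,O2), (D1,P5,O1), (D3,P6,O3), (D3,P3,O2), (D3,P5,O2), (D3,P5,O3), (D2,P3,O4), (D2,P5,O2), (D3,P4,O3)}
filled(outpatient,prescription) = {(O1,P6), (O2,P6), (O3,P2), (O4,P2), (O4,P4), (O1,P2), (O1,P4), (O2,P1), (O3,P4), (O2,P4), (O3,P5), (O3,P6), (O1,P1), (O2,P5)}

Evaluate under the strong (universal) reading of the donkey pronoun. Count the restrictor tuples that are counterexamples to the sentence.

"her" takes "an outpatient" as antecedent and "it" takes "a prescription"; both are donkey pronouns co-varying with the restrictor.
Strong reading: for every (d,p,o) with wrote(d,p,o), filled(o,p).
Restrictor triples: (D1,P4,O4)→filled(O4,P4) ✓  (D1,P5,O1)→filled(O1,P5) ✗  (D2,P2,O2)→filled(O2,P2) ✗  (D2,P3,O1)→filled(O1,P3) ✗  (D2,P3,O4)→filled(O4,P3) ✗  (D2,P5,O2)→filled(O2,P5) ✓  (D3,P1,O2)→filled(O2,P1) ✓  (D3,P3,O2)→filled(O2,P3) ✗  (D3,P4,O3)→filled(O3,P4) ✓  (D3,P5,O2)→filled(O2,P5) ✓  (D3,P5,O3)→filled(O3,P5) ✓  (D3,P5,O4)→filled(O4,P5) ✗  (D3,P6,O1)→filled(O1,P6) ✓  (D3,P6,O3)→filled(O3,P6) ✓
Counterexamples (restrictor triples failing the scope): 6.

6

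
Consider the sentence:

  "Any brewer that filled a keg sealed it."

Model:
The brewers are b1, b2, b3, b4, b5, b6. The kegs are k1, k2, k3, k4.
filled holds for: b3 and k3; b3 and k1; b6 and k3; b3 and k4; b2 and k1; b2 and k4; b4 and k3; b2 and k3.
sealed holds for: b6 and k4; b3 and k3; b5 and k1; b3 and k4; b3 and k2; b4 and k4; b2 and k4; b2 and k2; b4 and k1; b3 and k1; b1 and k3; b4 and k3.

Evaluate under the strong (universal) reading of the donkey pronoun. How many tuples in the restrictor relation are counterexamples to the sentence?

3

"it" takes "a keg" as antecedent — a donkey pronoun bound across the clause boundary.
Strong reading: for every (b,k) with filled(b,k), sealed(b,k).
Restrictor pairs: (b2,k1) ✗  (b2,k3) ✗  (b2,k4) ✓  (b3,k1) ✓  (b3,k3) ✓  (b3,k4) ✓  (b4,k3) ✓  (b6,k3) ✗
Counterexamples (restrictor pairs failing the scope): 3.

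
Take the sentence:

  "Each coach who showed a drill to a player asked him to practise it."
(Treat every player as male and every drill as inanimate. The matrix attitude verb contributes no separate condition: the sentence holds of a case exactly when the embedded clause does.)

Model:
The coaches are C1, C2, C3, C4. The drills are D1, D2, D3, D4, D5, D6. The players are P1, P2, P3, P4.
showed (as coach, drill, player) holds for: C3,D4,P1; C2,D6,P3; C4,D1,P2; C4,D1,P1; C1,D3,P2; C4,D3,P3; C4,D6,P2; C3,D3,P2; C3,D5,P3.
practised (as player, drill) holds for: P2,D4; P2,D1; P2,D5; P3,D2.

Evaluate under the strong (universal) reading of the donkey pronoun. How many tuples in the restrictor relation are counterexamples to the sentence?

"him" takes "a player" as antecedent and "it" takes "a drill"; both are donkey pronouns co-varying with the restrictor.
Strong reading: for every (c,d,p) with showed(c,d,p), practised(p,d).
Restrictor triples: (C1,D3,P2)→practised(P2,D3) ✗  (C2,D6,P3)→practised(P3,D6) ✗  (C3,D3,P2)→practised(P2,D3) ✗  (C3,D4,P1)→practised(P1,D4) ✗  (C3,D5,P3)→practised(P3,D5) ✗  (C4,D1,P1)→practised(P1,D1) ✗  (C4,D1,P2)→practised(P2,D1) ✓  (C4,D3,P3)→practised(P3,D3) ✗  (C4,D6,P2)→practised(P2,D6) ✗
Counterexamples (restrictor triples failing the scope): 8.

8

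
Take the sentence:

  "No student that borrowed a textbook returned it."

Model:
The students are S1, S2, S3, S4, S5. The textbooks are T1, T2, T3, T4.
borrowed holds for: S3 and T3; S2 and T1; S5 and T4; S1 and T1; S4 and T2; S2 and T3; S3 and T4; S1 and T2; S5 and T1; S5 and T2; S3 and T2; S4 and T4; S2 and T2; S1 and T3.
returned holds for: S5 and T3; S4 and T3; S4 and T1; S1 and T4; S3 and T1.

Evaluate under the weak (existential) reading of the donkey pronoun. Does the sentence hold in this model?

"it" takes "a textbook" as antecedent — a donkey pronoun bound across the clause boundary.
Truth condition: for no (s,t) with borrowed(s,t) does returned(s,t) hold.
Restrictor pairs — does the scope hold? (S1,T1):fails  (S1,T2):fails  (S1,T3):fails  (S2,T1):fails  (S2,T2):fails  (S2,T3):fails  (S3,T2):fails  (S3,T3):fails  (S3,T4):fails  (S4,T2):fails  (S4,T4):fails  (S5,T1):fails  (S5,T2):fails  (S5,T4):fails
Scope holds for no restrictor pair, so the sentence is true.

True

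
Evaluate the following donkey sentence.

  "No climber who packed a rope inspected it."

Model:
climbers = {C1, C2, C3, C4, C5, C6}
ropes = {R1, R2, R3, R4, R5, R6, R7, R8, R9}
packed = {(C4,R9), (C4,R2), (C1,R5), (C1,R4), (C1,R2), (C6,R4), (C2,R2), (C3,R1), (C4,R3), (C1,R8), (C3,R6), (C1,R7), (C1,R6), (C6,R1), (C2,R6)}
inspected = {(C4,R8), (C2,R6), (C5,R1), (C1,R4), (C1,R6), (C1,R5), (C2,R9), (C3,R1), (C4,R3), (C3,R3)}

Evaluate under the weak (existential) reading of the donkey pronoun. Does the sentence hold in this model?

False

"it" takes "a rope" as antecedent — a donkey pronoun bound across the clause boundary.
Truth condition: for no (c,r) with packed(c,r) does inspected(c,r) hold.
Restrictor pairs — does the scope hold? (C1,R2):fails  (C1,R4):holds  (C1,R5):holds  (C1,R6):holds  (C1,R7):fails  (C1,R8):fails  (C2,R2):fails  (C2,R6):holds  (C3,R1):holds  (C3,R6):fails  (C4,R2):fails  (C4,R3):holds  (C4,R9):fails  (C6,R1):fails  (C6,R4):fails
Scope holds for 6 pair(s), so the sentence is false.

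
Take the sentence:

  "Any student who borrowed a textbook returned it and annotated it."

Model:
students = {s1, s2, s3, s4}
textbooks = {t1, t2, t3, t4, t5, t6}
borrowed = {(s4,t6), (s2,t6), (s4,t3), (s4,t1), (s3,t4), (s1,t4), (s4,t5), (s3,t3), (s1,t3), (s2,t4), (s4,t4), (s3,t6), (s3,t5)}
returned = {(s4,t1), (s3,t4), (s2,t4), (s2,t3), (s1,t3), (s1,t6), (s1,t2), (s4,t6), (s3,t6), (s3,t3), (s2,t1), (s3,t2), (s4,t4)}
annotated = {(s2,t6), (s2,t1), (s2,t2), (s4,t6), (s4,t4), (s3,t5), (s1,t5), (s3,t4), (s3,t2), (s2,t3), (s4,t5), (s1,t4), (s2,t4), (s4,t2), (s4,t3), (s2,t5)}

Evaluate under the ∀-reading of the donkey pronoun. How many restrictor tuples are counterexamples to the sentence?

"it" takes "a textbook" as antecedent — a donkey pronoun bound across the clause boundary.
Strong reading: for every (s,t) with borrowed(s,t), returned(s,t) ∧ annotated(s,t).
Restrictor pairs: (s1,t3) ✗  (s1,t4) ✗  (s2,t4) ✓  (s2,t6) ✗  (s3,t3) ✗  (s3,t4) ✓  (s3,t5) ✗  (s3,t6) ✗  (s4,t1) ✗  (s4,t3) ✗  (s4,t4) ✓  (s4,t5) ✗  (s4,t6) ✓
Counterexamples (restrictor pairs failing the scope): 9.

9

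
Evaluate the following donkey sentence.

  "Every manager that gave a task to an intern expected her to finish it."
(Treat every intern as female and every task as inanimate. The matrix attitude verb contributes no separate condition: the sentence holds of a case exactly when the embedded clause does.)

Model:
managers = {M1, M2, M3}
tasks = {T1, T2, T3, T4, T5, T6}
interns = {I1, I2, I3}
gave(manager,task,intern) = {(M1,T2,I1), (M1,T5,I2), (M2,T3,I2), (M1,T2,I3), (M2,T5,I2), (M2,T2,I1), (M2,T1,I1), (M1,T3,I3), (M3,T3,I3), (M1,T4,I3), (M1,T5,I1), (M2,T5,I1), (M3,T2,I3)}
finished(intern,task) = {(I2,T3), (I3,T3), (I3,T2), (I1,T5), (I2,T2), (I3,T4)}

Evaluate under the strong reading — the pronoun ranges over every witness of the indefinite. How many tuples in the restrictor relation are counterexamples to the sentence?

"her" takes "an intern" as antecedent and "it" takes "a task"; both are donkey pronouns co-varying with the restrictor.
Strong reading: for every (m,t,i) with gave(m,t,i), finished(i,t).
Restrictor triples: (M1,T2,I1)→finished(I1,T2) ✗  (M1,T2,I3)→finished(I3,T2) ✓  (M1,T3,I3)→finished(I3,T3) ✓  (M1,T4,I3)→finished(I3,T4) ✓  (M1,T5,I1)→finished(I1,T5) ✓  (M1,T5,I2)→finished(I2,T5) ✗  (M2,T1,I1)→finished(I1,T1) ✗  (M2,T2,I1)→finished(I1,T2) ✗  (M2,T3,I2)→finished(I2,T3) ✓  (M2,T5,I1)→finished(I1,T5) ✓  (M2,T5,I2)→finished(I2,T5) ✗  (M3,T2,I3)→finished(I3,T2) ✓  (M3,T3,I3)→finished(I3,T3) ✓
Counterexamples (restrictor triples failing the scope): 5.

5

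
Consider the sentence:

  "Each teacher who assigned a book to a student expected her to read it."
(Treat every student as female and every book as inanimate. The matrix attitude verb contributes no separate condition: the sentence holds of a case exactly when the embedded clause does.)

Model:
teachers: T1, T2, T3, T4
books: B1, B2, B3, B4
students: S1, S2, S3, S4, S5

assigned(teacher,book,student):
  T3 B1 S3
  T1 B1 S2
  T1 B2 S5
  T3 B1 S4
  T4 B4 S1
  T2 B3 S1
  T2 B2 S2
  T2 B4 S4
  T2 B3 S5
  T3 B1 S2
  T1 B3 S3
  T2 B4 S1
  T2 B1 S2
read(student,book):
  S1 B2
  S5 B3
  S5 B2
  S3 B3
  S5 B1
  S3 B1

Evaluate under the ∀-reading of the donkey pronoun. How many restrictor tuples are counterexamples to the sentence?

"her" takes "a student" as antecedent and "it" takes "a book"; both are donkey pronouns co-varying with the restrictor.
Strong reading: for every (t,b,s) with assigned(t,b,s), read(s,b).
Restrictor triples: (T1,B1,S2)→read(S2,B1) ✗  (T1,B2,S5)→read(S5,B2) ✓  (T1,B3,S3)→read(S3,B3) ✓  (T2,B1,S2)→read(S2,B1) ✗  (T2,B2,S2)→read(S2,B2) ✗  (T2,B3,S1)→read(S1,B3) ✗  (T2,B3,S5)→read(S5,B3) ✓  (T2,B4,S1)→read(S1,B4) ✗  (T2,B4,S4)→read(S4,B4) ✗  (T3,B1,S2)→read(S2,B1) ✗  (T3,B1,S3)→read(S3,B1) ✓  (T3,B1,S4)→read(S4,B1) ✗  (T4,B4,S1)→read(S1,B4) ✗
Counterexamples (restrictor triples failing the scope): 9.

9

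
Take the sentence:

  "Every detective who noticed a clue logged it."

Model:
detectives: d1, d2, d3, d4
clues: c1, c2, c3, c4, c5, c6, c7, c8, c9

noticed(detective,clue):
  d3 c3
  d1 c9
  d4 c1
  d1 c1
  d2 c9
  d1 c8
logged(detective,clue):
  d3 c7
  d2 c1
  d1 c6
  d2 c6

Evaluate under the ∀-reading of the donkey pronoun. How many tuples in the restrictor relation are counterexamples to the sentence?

"it" takes "a clue" as antecedent — a donkey pronoun bound across the clause boundary.
Strong reading: for every (d,c) with noticed(d,c), logged(d,c).
Restrictor pairs: (d1,c1) ✗  (d1,c8) ✗  (d1,c9) ✗  (d2,c9) ✗  (d3,c3) ✗  (d4,c1) ✗
Counterexamples (restrictor pairs failing the scope): 6.

6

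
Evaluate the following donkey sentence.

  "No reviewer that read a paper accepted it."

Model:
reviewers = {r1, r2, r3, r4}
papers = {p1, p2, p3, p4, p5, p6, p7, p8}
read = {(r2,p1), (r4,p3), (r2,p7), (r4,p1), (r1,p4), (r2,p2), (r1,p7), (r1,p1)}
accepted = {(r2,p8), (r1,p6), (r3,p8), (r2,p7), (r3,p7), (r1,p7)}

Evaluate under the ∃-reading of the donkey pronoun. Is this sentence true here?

"it" takes "a paper" as antecedent — a donkey pronoun bound across the clause boundary.
Truth condition: for no (r,p) with read(r,p) does accepted(r,p) hold.
Restrictor pairs — does the scope hold? (r1,p1):fails  (r1,p4):fails  (r1,p7):holds  (r2,p1):fails  (r2,p2):fails  (r2,p7):holds  (r4,p1):fails  (r4,p3):fails
Scope holds for 2 pair(s), so the sentence is false.

False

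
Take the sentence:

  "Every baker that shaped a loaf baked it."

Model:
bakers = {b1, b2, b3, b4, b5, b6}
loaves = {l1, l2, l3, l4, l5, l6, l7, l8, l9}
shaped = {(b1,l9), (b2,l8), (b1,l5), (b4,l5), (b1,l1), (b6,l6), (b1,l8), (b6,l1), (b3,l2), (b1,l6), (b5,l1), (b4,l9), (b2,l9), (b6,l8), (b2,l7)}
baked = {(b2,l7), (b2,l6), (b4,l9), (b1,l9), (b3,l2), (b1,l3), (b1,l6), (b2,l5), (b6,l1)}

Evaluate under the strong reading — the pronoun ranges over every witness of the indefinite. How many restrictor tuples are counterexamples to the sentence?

"it" takes "a loaf" as antecedent — a donkey pronoun bound across the clause boundary.
Strong reading: for every (b,l) with shaped(b,l), baked(b,l).
Restrictor pairs: (b1,l1) ✗  (b1,l5) ✗  (b1,l6) ✓  (b1,l8) ✗  (b1,l9) ✓  (b2,l7) ✓  (b2,l8) ✗  (b2,l9) ✗  (b3,l2) ✓  (b4,l5) ✗  (b4,l9) ✓  (b5,l1) ✗  (b6,l1) ✓  (b6,l6) ✗  (b6,l8) ✗
Counterexamples (restrictor pairs failing the scope): 9.

9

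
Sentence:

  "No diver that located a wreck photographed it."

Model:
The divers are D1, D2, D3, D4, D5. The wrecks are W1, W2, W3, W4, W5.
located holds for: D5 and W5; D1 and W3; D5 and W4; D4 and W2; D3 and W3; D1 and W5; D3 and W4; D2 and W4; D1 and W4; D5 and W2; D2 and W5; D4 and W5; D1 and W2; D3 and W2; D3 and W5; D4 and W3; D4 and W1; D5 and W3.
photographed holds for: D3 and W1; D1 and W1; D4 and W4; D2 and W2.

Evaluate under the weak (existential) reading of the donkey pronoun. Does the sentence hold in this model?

"it" takes "a wreck" as antecedent — a donkey pronoun bound across the clause boundary.
Truth condition: for no (d,w) with located(d,w) does photographed(d,w) hold.
Restrictor pairs — does the scope hold? (D1,W2):fails  (D1,W3):fails  (D1,W4):fails  (D1,W5):fails  (D2,W4):fails  (D2,W5):fails  (D3,W2):fails  (D3,W3):fails  (D3,W4):fails  (D3,W5):fails  (D4,W1):fails  (D4,W2):fails  (D4,W3):fails  (D4,W5):fails  (D5,W2):fails  (D5,W3):fails  (D5,W4):fails  (D5,W5):fails
Scope holds for no restrictor pair, so the sentence is true.

True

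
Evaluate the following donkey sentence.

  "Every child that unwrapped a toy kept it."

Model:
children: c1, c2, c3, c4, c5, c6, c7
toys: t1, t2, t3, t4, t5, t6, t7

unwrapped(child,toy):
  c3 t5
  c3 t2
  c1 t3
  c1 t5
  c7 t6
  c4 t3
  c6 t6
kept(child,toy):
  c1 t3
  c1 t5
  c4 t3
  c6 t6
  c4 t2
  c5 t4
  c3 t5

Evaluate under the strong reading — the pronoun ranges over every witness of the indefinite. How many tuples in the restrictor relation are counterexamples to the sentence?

"it" takes "a toy" as antecedent — a donkey pronoun bound across the clause boundary.
Strong reading: for every (c,t) with unwrapped(c,t), kept(c,t).
Restrictor pairs: (c1,t3) ✓  (c1,t5) ✓  (c3,t2) ✗  (c3,t5) ✓  (c4,t3) ✓  (c6,t6) ✓  (c7,t6) ✗
Counterexamples (restrictor pairs failing the scope): 2.

2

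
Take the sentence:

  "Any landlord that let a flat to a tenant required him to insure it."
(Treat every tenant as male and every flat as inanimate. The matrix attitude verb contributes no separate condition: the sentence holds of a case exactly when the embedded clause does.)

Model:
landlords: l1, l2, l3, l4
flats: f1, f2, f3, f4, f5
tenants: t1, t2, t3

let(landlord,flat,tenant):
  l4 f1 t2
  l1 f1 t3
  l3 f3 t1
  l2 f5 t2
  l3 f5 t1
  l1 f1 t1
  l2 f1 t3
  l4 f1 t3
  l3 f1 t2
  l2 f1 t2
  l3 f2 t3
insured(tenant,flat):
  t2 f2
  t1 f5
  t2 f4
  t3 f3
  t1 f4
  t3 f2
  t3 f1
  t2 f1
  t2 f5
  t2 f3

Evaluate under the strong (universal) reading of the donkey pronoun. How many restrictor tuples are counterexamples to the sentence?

2

"him" takes "a tenant" as antecedent and "it" takes "a flat"; both are donkey pronouns co-varying with the restrictor.
Strong reading: for every (l,f,t) with let(l,f,t), insured(t,f).
Restrictor triples: (l1,f1,t1)→insured(t1,f1) ✗  (l1,f1,t3)→insured(t3,f1) ✓  (l2,f1,t2)→insured(t2,f1) ✓  (l2,f1,t3)→insured(t3,f1) ✓  (l2,f5,t2)→insured(t2,f5) ✓  (l3,f1,t2)→insured(t2,f1) ✓  (l3,f2,t3)→insured(t3,f2) ✓  (l3,f3,t1)→insured(t1,f3) ✗  (l3,f5,t1)→insured(t1,f5) ✓  (l4,f1,t2)→insured(t2,f1) ✓  (l4,f1,t3)→insured(t3,f1) ✓
Counterexamples (restrictor triples failing the scope): 2.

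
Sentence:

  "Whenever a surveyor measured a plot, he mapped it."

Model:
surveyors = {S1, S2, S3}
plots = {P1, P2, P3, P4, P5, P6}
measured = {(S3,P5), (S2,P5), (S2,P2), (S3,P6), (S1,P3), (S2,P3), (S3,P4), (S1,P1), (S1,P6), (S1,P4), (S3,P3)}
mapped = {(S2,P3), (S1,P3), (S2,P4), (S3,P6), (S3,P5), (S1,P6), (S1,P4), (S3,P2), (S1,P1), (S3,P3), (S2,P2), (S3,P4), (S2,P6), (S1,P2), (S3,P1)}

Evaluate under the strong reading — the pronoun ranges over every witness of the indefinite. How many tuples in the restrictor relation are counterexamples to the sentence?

1

"it" takes "a plot" as antecedent — a donkey pronoun bound across the clause boundary.
Strong reading: for every (s,p) with measured(s,p), mapped(s,p).
Restrictor pairs: (S1,P1) ✓  (S1,P3) ✓  (S1,P4) ✓  (S1,P6) ✓  (S2,P2) ✓  (S2,P3) ✓  (S2,P5) ✗  (S3,P3) ✓  (S3,P4) ✓  (S3,P5) ✓  (S3,P6) ✓
Counterexamples (restrictor pairs failing the scope): 1.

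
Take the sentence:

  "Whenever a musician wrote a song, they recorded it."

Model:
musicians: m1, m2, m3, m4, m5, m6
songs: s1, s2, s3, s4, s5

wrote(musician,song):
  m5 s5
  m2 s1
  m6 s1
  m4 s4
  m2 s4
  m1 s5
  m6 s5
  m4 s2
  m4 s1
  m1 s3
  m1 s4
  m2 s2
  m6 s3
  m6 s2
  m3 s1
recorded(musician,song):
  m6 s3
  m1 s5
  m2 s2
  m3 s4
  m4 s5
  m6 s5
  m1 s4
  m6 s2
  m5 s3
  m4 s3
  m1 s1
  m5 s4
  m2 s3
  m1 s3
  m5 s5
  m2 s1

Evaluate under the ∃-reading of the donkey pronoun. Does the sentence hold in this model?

"it" takes "a song" as antecedent — a donkey pronoun bound across the clause boundary.
Weak reading: every musician m with some wrote-song has at least one wrote-song s such that recorded(m,s).
Per musician: m1:✓  m2:✓  m3:✗  m4:✗  m5:✓  m6:✓
m3 has no witness among its wrote-songs.

False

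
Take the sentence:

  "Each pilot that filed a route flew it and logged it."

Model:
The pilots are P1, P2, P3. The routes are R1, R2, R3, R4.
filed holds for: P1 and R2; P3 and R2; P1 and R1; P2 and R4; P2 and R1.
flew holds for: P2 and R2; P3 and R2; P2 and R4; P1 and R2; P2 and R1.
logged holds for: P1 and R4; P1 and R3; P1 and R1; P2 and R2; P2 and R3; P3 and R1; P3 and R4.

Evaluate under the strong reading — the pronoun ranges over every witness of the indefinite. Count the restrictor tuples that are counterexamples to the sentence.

"it" takes "a route" as antecedent — a donkey pronoun bound across the clause boundary.
Strong reading: for every (p,r) with filed(p,r), flew(p,r) ∧ logged(p,r).
Restrictor pairs: (P1,R1) ✗  (P1,R2) ✗  (P2,R1) ✗  (P2,R4) ✗  (P3,R2) ✗
Counterexamples (restrictor pairs failing the scope): 5.

5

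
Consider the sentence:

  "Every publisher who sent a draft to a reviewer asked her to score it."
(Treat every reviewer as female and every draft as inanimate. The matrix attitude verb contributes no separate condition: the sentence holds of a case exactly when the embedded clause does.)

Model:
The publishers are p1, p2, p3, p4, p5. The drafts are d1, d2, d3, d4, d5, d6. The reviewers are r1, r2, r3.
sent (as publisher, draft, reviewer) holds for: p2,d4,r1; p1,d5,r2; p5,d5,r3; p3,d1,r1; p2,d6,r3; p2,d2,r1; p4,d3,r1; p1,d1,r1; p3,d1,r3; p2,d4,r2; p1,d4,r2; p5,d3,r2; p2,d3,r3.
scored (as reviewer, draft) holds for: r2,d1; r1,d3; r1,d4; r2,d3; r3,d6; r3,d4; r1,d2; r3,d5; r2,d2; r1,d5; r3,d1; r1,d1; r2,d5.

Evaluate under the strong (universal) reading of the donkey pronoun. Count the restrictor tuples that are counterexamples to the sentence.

"her" takes "a reviewer" as antecedent and "it" takes "a draft"; both are donkey pronouns co-varying with the restrictor.
Strong reading: for every (p,d,r) with sent(p,d,r), scored(r,d).
Restrictor triples: (p1,d1,r1)→scored(r1,d1) ✓  (p1,d4,r2)→scored(r2,d4) ✗  (p1,d5,r2)→scored(r2,d5) ✓  (p2,d2,r1)→scored(r1,d2) ✓  (p2,d3,r3)→scored(r3,d3) ✗  (p2,d4,r1)→scored(r1,d4) ✓  (p2,d4,r2)→scored(r2,d4) ✗  (p2,d6,r3)→scored(r3,d6) ✓  (p3,d1,r1)→scored(r1,d1) ✓  (p3,d1,r3)→scored(r3,d1) ✓  (p4,d3,r1)→scored(r1,d3) ✓  (p5,d3,r2)→scored(r2,d3) ✓  (p5,d5,r3)→scored(r3,d5) ✓
Counterexamples (restrictor triples failing the scope): 3.

3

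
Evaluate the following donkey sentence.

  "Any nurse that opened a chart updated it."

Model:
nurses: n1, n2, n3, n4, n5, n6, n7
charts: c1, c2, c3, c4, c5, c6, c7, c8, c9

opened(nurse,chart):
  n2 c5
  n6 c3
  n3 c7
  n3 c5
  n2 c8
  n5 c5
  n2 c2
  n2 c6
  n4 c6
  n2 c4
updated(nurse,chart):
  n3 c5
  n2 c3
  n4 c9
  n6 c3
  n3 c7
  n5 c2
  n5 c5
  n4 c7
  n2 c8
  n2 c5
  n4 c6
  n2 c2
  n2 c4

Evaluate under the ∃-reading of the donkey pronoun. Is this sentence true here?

True

"it" takes "a chart" as antecedent — a donkey pronoun bound across the clause boundary.
Weak reading: every nurse n with some opened-chart has at least one opened-chart c such that updated(n,c).
Per nurse: n2:✓  n3:✓  n4:✓  n5:✓  n6:✓
Every nurse in the restrictor has a witness.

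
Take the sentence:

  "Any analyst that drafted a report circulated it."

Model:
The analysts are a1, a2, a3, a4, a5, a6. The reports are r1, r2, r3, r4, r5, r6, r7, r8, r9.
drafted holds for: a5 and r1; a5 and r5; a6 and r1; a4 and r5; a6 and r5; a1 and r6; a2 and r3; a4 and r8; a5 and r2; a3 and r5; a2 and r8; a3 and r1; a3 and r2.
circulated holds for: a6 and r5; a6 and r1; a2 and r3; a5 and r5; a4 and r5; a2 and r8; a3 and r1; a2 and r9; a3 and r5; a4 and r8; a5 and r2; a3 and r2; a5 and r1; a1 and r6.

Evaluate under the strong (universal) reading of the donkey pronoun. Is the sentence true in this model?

True

"it" takes "a report" as antecedent — a donkey pronoun bound across the clause boundary.
Strong reading: for every (a,r) with drafted(a,r), circulated(a,r).
Restrictor pairs: (a1,r6) ✓  (a2,r3) ✓  (a2,r8) ✓  (a3,r1) ✓  (a3,r2) ✓  (a3,r5) ✓  (a4,r5) ✓  (a4,r8) ✓  (a5,r1) ✓  (a5,r2) ✓  (a5,r5) ✓  (a6,r1) ✓  (a6,r5) ✓
Every restrictor pair satisfies the scope.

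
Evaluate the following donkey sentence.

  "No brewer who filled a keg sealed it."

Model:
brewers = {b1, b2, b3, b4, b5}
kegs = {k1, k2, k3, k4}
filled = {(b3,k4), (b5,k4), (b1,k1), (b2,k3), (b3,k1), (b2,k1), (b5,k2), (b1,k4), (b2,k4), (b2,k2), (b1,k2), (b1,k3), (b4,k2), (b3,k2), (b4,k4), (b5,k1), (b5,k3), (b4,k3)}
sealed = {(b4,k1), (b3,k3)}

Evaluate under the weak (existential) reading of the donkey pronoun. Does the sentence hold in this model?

"it" takes "a keg" as antecedent — a donkey pronoun bound across the clause boundary.
Truth condition: for no (b,k) with filled(b,k) does sealed(b,k) hold.
Restrictor pairs — does the scope hold? (b1,k1):fails  (b1,k2):fails  (b1,k3):fails  (b1,k4):fails  (b2,k1):fails  (b2,k2):fails  (b2,k3):fails  (b2,k4):fails  (b3,k1):fails  (b3,k2):fails  (b3,k4):fails  (b4,k2):fails  (b4,k3):fails  (b4,k4):fails  (b5,k1):fails  (b5,k2):fails  (b5,k3):fails  (b5,k4):fails
Scope holds for no restrictor pair, so the sentence is true.

True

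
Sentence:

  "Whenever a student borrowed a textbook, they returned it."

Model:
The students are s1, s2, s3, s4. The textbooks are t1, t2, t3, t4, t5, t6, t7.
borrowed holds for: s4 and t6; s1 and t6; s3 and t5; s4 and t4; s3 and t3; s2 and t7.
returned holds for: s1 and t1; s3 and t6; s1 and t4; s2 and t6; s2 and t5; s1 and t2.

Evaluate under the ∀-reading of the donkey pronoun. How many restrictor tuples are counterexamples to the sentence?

6

"it" takes "a textbook" as antecedent — a donkey pronoun bound across the clause boundary.
Strong reading: for every (s,t) with borrowed(s,t), returned(s,t).
Restrictor pairs: (s1,t6) ✗  (s2,t7) ✗  (s3,t3) ✗  (s3,t5) ✗  (s4,t4) ✗  (s4,t6) ✗
Counterexamples (restrictor pairs failing the scope): 6.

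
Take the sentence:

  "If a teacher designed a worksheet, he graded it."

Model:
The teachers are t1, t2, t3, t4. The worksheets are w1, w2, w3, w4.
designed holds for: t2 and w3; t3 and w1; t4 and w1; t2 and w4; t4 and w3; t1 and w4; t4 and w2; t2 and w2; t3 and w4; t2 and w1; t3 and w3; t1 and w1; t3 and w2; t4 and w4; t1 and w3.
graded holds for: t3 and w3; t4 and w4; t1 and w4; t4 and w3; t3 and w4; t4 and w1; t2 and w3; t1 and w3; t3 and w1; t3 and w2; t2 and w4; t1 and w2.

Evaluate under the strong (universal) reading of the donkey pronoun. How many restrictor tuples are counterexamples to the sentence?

4

"it" takes "a worksheet" as antecedent — a donkey pronoun bound across the clause boundary.
Strong reading: for every (t,w) with designed(t,w), graded(t,w).
Restrictor pairs: (t1,w1) ✗  (t1,w3) ✓  (t1,w4) ✓  (t2,w1) ✗  (t2,w2) ✗  (t2,w3) ✓  (t2,w4) ✓  (t3,w1) ✓  (t3,w2) ✓  (t3,w3) ✓  (t3,w4) ✓  (t4,w1) ✓  (t4,w2) ✗  (t4,w3) ✓  (t4,w4) ✓
Counterexamples (restrictor pairs failing the scope): 4.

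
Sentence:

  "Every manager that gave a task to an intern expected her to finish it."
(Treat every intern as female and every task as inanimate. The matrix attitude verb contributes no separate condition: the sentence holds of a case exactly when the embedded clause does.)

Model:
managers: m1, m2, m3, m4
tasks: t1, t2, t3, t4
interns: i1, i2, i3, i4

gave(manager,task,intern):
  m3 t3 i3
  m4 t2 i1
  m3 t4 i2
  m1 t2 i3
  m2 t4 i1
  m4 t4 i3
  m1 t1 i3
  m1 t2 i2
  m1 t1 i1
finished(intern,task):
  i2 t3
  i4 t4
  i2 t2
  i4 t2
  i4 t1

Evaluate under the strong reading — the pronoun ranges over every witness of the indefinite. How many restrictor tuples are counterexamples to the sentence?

8

"her" takes "an intern" as antecedent and "it" takes "a task"; both are donkey pronouns co-varying with the restrictor.
Strong reading: for every (m,t,i) with gave(m,t,i), finished(i,t).
Restrictor triples: (m1,t1,i1)→finished(i1,t1) ✗  (m1,t1,i3)→finished(i3,t1) ✗  (m1,t2,i2)→finished(i2,t2) ✓  (m1,t2,i3)→finished(i3,t2) ✗  (m2,t4,i1)→finished(i1,t4) ✗  (m3,t3,i3)→finished(i3,t3) ✗  (m3,t4,i2)→finished(i2,t4) ✗  (m4,t2,i1)→finished(i1,t2) ✗  (m4,t4,i3)→finished(i3,t4) ✗
Counterexamples (restrictor triples failing the scope): 8.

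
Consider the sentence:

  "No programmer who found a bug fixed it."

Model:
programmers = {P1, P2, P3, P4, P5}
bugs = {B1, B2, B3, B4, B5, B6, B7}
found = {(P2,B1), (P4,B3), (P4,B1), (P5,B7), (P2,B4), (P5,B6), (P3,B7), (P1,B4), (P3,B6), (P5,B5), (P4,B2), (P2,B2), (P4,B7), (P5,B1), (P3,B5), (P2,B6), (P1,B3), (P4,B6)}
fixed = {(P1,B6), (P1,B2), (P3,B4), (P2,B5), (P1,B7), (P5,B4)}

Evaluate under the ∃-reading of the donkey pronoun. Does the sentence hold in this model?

"it" takes "a bug" as antecedent — a donkey pronoun bound across the clause boundary.
Truth condition: for no (p,b) with found(p,b) does fixed(p,b) hold.
Restrictor pairs — does the scope hold? (P1,B3):fails  (P1,B4):fails  (P2,B1):fails  (P2,B2):fails  (P2,B4):fails  (P2,B6):fails  (P3,B5):fails  (P3,B6):fails  (P3,B7):fails  (P4,B1):fails  (P4,B2):fails  (P4,B3):fails  (P4,B6):fails  (P4,B7):fails  (P5,B1):fails  (P5,B5):fails  (P5,B6):fails  (P5,B7):fails
Scope holds for no restrictor pair, so the sentence is true.

True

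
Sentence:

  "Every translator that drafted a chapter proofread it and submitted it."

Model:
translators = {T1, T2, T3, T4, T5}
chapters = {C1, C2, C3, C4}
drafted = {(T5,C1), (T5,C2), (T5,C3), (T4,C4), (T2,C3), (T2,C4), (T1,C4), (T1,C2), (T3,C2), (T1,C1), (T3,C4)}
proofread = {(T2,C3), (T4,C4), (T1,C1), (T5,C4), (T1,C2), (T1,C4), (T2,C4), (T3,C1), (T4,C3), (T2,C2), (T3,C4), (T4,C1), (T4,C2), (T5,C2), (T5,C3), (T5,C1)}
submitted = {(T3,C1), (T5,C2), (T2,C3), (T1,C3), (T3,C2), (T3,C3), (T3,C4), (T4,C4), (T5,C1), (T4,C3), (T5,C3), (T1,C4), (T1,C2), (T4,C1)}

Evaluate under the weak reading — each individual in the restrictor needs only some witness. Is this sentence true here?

"it" takes "a chapter" as antecedent — a donkey pronoun bound across the clause boundary.
Weak reading: every translator t with some drafted-chapter has at least one drafted-chapter c such that proofread(t,c) ∧ submitted(t,c).
Per translator: T1:✓  T2:✓  T3:✓  T4:✓  T5:✓
Every translator in the restrictor has a witness.

True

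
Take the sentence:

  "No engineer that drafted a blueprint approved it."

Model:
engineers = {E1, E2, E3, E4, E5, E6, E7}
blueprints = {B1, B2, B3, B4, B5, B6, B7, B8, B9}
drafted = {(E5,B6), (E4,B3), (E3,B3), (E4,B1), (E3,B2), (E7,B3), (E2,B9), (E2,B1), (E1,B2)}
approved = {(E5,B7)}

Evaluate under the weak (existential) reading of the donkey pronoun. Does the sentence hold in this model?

"it" takes "a blueprint" as antecedent — a donkey pronoun bound across the clause boundary.
Truth condition: for no (e,b) with drafted(e,b) does approved(e,b) hold.
Restrictor pairs — does the scope hold? (E1,B2):fails  (E2,B1):fails  (E2,B9):fails  (E3,B2):fails  (E3,B3):fails  (E4,B1):fails  (E4,B3):fails  (E5,B6):fails  (E7,B3):fails
Scope holds for no restrictor pair, so the sentence is true.

True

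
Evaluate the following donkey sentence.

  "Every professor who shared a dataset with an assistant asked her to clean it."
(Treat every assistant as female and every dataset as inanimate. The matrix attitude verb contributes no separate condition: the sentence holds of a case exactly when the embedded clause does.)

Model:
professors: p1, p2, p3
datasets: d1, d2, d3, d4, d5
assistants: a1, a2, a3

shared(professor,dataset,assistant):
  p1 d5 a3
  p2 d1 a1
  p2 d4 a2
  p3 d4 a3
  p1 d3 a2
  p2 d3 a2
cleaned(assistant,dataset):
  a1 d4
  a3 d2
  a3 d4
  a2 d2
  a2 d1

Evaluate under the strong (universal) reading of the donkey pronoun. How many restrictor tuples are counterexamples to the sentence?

5

"her" takes "an assistant" as antecedent and "it" takes "a dataset"; both are donkey pronouns co-varying with the restrictor.
Strong reading: for every (p,d,a) with shared(p,d,a), cleaned(a,d).
Restrictor triples: (p1,d3,a2)→cleaned(a2,d3) ✗  (p1,d5,a3)→cleaned(a3,d5) ✗  (p2,d1,a1)→cleaned(a1,d1) ✗  (p2,d3,a2)→cleaned(a2,d3) ✗  (p2,d4,a2)→cleaned(a2,d4) ✗  (p3,d4,a3)→cleaned(a3,d4) ✓
Counterexamples (restrictor triples failing the scope): 5.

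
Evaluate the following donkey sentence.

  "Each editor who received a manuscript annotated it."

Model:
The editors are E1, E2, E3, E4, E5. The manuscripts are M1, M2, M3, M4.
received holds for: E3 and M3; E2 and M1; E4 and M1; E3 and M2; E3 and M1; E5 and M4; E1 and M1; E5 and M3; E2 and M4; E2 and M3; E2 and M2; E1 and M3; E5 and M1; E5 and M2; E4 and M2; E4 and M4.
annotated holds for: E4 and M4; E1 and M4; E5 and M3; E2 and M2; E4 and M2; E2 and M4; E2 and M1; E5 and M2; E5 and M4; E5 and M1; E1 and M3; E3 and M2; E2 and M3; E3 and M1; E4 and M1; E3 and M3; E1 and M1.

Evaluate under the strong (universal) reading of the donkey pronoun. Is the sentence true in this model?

"it" takes "a manuscript" as antecedent — a donkey pronoun bound across the clause boundary.
Strong reading: for every (e,m) with received(e,m), annotated(e,m).
Restrictor pairs: (E1,M1) ✓  (E1,M3) ✓  (E2,M1) ✓  (E2,M2) ✓  (E2,M3) ✓  (E2,M4) ✓  (E3,M1) ✓  (E3,M2) ✓  (E3,M3) ✓  (E4,M1) ✓  (E4,M2) ✓  (E4,M4) ✓  (E5,M1) ✓  (E5,M2) ✓  (E5,M3) ✓  (E5,M4) ✓
Every restrictor pair satisfies the scope.

True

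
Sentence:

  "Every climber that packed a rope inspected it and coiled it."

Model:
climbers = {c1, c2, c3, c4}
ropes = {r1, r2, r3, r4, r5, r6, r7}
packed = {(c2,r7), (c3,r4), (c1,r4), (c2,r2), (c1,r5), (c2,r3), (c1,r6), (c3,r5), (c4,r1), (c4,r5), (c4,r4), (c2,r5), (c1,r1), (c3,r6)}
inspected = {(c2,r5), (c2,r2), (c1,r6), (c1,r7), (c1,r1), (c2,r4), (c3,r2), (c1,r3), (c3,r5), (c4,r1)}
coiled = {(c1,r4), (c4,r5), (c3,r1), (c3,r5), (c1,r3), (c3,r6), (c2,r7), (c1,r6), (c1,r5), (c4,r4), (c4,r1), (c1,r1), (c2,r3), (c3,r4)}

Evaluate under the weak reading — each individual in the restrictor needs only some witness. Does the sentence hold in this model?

False

"it" takes "a rope" as antecedent — a donkey pronoun bound across the clause boundary.
Weak reading: every climber c with some packed-rope has at least one packed-rope r such that inspected(c,r) ∧ coiled(c,r).
Per climber: c1:✓  c2:✗  c3:✓  c4:✓
c2 has no witness among its packed-ropes.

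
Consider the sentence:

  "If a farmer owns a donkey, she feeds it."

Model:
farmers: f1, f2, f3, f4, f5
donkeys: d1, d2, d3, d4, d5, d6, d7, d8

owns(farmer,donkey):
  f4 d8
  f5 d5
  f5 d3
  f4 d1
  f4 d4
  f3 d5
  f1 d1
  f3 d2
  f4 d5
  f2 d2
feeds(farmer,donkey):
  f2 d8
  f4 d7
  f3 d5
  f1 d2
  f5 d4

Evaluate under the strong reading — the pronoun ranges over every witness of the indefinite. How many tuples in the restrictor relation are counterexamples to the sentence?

9

"it" takes "a donkey" as antecedent — a donkey pronoun bound across the clause boundary.
Strong reading: for every (f,d) with owns(f,d), feeds(f,d).
Restrictor pairs: (f1,d1) ✗  (f2,d2) ✗  (f3,d2) ✗  (f3,d5) ✓  (f4,d1) ✗  (f4,d4) ✗  (f4,d5) ✗  (f4,d8) ✗  (f5,d3) ✗  (f5,d5) ✗
Counterexamples (restrictor pairs failing the scope): 9.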